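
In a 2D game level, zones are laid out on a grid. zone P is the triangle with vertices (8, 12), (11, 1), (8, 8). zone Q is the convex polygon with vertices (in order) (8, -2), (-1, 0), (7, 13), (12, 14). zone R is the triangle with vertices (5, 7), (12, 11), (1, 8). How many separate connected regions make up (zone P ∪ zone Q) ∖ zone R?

2

(zone P ∪ zone Q) ∖ zone R splits into 2 disjoint pieces (area 77.658, area 18.8851).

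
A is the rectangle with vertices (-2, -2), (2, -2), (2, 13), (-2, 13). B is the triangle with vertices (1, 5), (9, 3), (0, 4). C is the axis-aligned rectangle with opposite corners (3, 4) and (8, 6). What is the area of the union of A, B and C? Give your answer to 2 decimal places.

72.90

By inclusion–exclusion:
Individual areas: |A| = 60, |B| = 5, |C| = 10.
|A∩B| = 1.5972.
|A∩C| = 0 (no overlap).
|B∩C| = 0.5.
|A∩B∩C| = 0.
|A ∪ B ∪ C| = 75 − 2.0972 + 0 = 72.90.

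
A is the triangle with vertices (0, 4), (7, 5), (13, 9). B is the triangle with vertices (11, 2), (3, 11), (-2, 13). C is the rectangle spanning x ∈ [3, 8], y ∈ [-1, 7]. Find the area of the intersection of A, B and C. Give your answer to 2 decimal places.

1.26

The intersection is the polygon with vertices (5.938,6.284), (6.873,6.643), (7.837,5.558), (7.254,5.17).
By the shoelace formula its area is 1.26.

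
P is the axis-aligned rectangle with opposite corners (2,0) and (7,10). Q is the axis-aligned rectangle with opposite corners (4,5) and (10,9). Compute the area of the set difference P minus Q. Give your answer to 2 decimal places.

38.00

|P∩Q|: x∈[4,7], y∈[5,9] → 3·4 = 12.
|P| = 50.
|P ∖ Q| = |P| − |P∩Q| = 50 − 12 = 38.00.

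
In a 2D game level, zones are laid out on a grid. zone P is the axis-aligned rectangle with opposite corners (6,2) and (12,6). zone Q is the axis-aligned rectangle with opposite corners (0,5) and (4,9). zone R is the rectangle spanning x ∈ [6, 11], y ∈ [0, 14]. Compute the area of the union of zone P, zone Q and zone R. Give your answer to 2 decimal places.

90.00

By inclusion–exclusion:
Individual areas: |zone P| = 24, |zone Q| = 16, |zone R| = 70.
|zone P∩zone Q| = 0 (no overlap).
|zone P∩zone R|: x∈[6,11], y∈[2,6] → 5·4 = 20.
|zone Q∩zone R| = 0 (no overlap).
|zone P∩zone Q∩zone R| = 0.
|zone P ∪ zone Q ∪ zone R| = 110 − 20 + 0 = 90.00.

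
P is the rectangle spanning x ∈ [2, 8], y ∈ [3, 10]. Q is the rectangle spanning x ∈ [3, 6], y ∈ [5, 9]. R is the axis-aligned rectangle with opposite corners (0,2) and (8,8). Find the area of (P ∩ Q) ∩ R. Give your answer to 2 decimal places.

The region (P ∩ Q) ∩ R is the polygon with vertices (3,8), (6,8), (6,5), (3,5).
By the shoelace formula its area is 9.00.

9.00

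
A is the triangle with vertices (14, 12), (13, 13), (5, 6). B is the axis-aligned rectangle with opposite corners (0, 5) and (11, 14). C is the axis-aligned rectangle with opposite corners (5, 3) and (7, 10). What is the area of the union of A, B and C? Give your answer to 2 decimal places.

By inclusion–exclusion:
Individual areas: |A| = 7.5, |B| = 99, |C| = 14.
|A∩B| = 3.75.
|A∩C| = 0.4167.
|B∩C|: x∈[5,7], y∈[5,10] → 2·5 = 10.
|A∩B∩C| = 0.4167.
|A ∪ B ∪ C| = 120.5 − 14.1667 + 0.4167 = 106.75.

106.75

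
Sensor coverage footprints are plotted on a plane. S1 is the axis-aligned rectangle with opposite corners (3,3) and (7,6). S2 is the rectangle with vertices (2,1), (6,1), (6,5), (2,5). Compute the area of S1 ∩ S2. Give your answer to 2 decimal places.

|S1∩S2|: x∈[3,6], y∈[3,5] → 3·2 = 6.

6.00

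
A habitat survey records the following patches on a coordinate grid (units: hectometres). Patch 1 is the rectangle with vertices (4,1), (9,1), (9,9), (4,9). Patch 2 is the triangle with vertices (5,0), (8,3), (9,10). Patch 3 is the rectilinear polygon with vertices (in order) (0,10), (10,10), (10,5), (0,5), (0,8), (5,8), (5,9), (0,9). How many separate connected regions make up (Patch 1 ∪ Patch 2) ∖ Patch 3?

(Patch 1 ∪ Patch 2) ∖ Patch 3 splits into 2 disjoint pieces (area 20.3, area 1).

2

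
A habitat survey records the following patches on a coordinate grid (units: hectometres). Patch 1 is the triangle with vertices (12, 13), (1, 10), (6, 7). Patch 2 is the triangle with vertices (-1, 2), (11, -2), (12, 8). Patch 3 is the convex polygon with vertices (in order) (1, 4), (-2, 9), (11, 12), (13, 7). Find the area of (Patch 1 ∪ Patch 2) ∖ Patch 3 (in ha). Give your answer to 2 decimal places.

|Patch 1 ∪ Patch 2| = 86.
|(Patch 1 ∪ Patch 2) ∩ Patch 3| = 22.1316.
|(Patch 1 ∪ Patch 2) ∖ Patch 3| = 86 − 22.1316 = 63.87.

63.87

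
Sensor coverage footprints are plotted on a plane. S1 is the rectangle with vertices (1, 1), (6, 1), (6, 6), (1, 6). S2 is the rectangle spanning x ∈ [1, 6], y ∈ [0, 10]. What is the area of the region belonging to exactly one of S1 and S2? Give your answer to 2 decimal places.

|S1∩S2|: x∈[1,6], y∈[1,6] → 5·5 = 25.
|S1 △ S2| = |S1| + |S2| − 2·|S1∩S2| = 25 + 50 − 50 = 25.00.

25.00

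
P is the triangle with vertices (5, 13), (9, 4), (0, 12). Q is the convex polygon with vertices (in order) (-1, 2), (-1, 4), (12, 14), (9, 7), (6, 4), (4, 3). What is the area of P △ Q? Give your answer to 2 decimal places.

59.91

|P| = 24.5, |Q| = 49.5, |P∩Q| = 7.0461.
|P △ Q| = |P| + |Q| − 2·|P∩Q| = 24.5 + 49.5 − 14.0923 = 59.91.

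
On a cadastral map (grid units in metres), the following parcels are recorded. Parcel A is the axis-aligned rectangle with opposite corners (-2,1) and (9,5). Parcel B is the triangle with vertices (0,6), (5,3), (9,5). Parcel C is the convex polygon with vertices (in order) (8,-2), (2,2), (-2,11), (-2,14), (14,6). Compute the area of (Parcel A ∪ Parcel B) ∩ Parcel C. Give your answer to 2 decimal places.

32.90

The region (Parcel A ∪ Parcel B) ∩ Parcel C is the polygon with vertices (3.5,1), (2,2), (0.667,5), (1.667,5), (0.303,5.818), (0.234,5.974), (9,5), (9,1).
By the shoelace formula its area is 32.90.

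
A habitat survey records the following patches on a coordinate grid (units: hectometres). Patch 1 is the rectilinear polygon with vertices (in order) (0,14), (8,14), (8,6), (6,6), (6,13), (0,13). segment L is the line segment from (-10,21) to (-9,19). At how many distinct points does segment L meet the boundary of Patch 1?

The segment lies entirely outside Patch 1 and never meets its boundary.

0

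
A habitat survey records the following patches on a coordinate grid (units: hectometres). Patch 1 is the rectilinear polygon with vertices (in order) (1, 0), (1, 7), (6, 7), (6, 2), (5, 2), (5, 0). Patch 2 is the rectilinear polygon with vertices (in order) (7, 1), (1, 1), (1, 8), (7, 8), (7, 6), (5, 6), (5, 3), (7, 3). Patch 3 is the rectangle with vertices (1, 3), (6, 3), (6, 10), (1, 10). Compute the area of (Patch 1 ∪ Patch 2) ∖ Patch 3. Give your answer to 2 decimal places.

|Patch 1 ∪ Patch 2| = 43.
|(Patch 1 ∪ Patch 2) ∩ Patch 3| = 25.
|(Patch 1 ∪ Patch 2) ∖ Patch 3| = 43 − 25 = 18.00.

18.00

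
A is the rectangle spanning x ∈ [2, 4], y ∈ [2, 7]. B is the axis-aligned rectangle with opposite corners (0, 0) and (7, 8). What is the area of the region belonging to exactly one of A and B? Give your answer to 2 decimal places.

46.00

|A∩B|: x∈[2,4], y∈[2,7] → 2·5 = 10.
|A △ B| = |A| + |B| − 2·|A∩B| = 10 + 56 − 20 = 46.00.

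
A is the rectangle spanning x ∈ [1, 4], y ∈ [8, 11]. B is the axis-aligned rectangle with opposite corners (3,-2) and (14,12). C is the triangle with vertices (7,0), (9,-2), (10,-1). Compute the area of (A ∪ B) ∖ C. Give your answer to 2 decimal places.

|A ∪ B| = 160.
|(A ∪ B) ∩ C| = 2.
|(A ∪ B) ∖ C| = 160 − 2 = 158.00.

158.00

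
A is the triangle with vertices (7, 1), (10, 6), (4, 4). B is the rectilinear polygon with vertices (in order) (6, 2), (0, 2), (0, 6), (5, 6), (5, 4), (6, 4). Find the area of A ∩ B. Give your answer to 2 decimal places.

The intersection is the polygon with vertices (4,4), (5,4.333), (5,4), (6,4), (6,2).
By the shoelace formula its area is 2.17.

2.17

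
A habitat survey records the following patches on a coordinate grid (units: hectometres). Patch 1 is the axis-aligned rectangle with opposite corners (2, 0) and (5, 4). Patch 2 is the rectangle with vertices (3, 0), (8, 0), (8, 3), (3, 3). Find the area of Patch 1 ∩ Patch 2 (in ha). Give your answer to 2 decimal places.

|Patch 1∩Patch 2|: x∈[3,5], y∈[0,3] → 2·3 = 6.

6.00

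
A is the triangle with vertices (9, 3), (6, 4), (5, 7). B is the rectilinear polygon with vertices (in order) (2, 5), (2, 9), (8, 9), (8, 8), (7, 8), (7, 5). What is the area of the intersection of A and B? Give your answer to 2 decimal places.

1.33

The intersection is the polygon with vertices (5,7), (7,5), (5.667,5).
By the shoelace formula its area is 1.33.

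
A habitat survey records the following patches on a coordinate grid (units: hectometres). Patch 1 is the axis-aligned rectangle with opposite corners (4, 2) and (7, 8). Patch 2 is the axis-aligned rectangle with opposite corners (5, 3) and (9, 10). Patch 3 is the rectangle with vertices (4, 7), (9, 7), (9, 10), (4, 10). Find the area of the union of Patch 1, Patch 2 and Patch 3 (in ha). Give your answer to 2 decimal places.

By inclusion–exclusion:
Individual areas: |Patch 1| = 18, |Patch 2| = 28, |Patch 3| = 15.
|Patch 1∩Patch 2|: x∈[5,7], y∈[3,8] → 2·5 = 10.
|Patch 1∩Patch 3|: x∈[4,7], y∈[7,8] → 3·1 = 3.
|Patch 2∩Patch 3|: x∈[5,9], y∈[7,10] → 4·3 = 12.
|Patch 1∩Patch 2∩Patch 3| = 2.
|Patch 1 ∪ Patch 2 ∪ Patch 3| = 61 − 25 + 2 = 38.00.

38.00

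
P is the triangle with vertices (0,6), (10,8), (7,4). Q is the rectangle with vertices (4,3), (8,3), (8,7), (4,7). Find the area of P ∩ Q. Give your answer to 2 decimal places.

The intersection is the polygon with vertices (5,7), (8,7), (8,5.333), (7,4), (4,4.857), (4,6.8).
By the shoelace formula its area is 9.95.

9.95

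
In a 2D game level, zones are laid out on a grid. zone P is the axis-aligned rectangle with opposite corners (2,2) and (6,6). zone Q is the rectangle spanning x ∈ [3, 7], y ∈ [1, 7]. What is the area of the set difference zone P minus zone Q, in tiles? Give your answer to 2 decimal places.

4.00

|zone P∩zone Q|: x∈[3,6], y∈[2,6] → 3·4 = 12.
|zone P| = 16.
|zone P ∖ zone Q| = |zone P| − |zone P∩zone Q| = 16 − 12 = 4.00.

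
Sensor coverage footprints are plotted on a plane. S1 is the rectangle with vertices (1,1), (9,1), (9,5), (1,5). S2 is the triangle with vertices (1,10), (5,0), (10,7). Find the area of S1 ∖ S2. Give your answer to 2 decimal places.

18.63

|S1| = 32, |S1∩S2| = 13.3714.
|S1 ∖ S2| = |S1| − |S1∩S2| = 32 − 13.3714 = 18.63.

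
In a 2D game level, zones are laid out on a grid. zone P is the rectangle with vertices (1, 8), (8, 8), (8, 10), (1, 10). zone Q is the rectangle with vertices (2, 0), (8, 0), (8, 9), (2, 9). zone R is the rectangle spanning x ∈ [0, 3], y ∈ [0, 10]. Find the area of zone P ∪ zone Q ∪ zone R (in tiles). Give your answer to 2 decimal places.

By inclusion–exclusion:
Individual areas: |zone P| = 14, |zone Q| = 54, |zone R| = 30.
|zone P∩zone Q|: x∈[2,8], y∈[8,9] → 6·1 = 6.
|zone P∩zone R|: x∈[1,3], y∈[8,10] → 2·2 = 4.
|zone Q∩zone R|: x∈[2,3], y∈[0,9] → 1·9 = 9.
|zone P∩zone Q∩zone R| = 1.
|zone P ∪ zone Q ∪ zone R| = 98 − 19 + 1 = 80.00.

80.00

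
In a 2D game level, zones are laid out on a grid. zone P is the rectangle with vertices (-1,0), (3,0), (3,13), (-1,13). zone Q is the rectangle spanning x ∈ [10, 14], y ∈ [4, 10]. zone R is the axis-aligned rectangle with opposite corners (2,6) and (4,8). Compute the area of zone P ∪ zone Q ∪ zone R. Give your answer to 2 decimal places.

By inclusion–exclusion:
Individual areas: |zone P| = 52, |zone Q| = 24, |zone R| = 4.
|zone P∩zone Q| = 0 (no overlap).
|zone P∩zone R|: x∈[2,3], y∈[6,8] → 1·2 = 2.
|zone Q∩zone R| = 0 (no overlap).
|zone P∩zone Q∩zone R| = 0.
|zone P ∪ zone Q ∪ zone R| = 80 − 2 + 0 = 78.00.

78.00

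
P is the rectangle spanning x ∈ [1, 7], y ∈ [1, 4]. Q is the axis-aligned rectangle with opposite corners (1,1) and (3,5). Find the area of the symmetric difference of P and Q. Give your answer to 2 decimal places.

|P∩Q|: x∈[1,3], y∈[1,4] → 2·3 = 6.
|P △ Q| = |P| + |Q| − 2·|P∩Q| = 18 + 8 − 12 = 14.00.

14.00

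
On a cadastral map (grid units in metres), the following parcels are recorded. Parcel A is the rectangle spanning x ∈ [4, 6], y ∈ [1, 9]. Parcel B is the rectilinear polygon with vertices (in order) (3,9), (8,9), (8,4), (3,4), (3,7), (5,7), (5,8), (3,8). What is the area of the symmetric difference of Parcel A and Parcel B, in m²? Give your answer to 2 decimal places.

21.00

|Parcel A| = 16, |Parcel B| = 23, |Parcel A∩Parcel B| = 9.
|Parcel A △ Parcel B| = |Parcel A| + |Parcel B| − 2·|Parcel A∩Parcel B| = 16 + 23 − 18 = 21.00.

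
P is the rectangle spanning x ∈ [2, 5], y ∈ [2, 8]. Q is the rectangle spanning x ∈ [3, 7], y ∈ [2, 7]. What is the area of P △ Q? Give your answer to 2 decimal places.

18.00

|P∩Q|: x∈[3,5], y∈[2,7] → 2·5 = 10.
|P △ Q| = |P| + |Q| − 2·|P∩Q| = 18 + 20 − 20 = 18.00.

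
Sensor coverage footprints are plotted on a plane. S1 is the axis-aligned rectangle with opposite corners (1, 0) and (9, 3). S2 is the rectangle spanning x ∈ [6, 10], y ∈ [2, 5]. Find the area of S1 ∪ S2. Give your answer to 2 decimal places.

33.00

By inclusion–exclusion:
Individual areas: |S1| = 24, |S2| = 12.
|S1∩S2|: x∈[6,9], y∈[2,3] → 3·1 = 3.
|S1 ∪ S2| = 36 − 3 = 33.00.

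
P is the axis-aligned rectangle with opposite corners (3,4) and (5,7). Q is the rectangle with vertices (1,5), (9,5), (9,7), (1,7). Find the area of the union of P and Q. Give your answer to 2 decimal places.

By inclusion–exclusion:
Individual areas: |P| = 6, |Q| = 16.
|P∩Q|: x∈[3,5], y∈[5,7] → 2·2 = 4.
|P ∪ Q| = 22 − 4 = 18.00.

18.00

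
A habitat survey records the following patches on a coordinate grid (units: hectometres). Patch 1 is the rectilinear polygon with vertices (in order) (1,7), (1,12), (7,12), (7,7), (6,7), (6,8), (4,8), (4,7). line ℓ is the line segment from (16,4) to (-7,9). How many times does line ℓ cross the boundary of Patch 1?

The segment meets the boundary at (1,7.261), (2.2,7).

2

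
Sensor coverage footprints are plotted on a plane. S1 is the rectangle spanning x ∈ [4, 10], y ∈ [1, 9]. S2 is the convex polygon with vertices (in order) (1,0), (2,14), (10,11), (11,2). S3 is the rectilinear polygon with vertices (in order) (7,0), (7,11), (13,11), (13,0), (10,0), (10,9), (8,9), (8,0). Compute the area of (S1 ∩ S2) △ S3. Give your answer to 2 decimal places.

|S1 ∩ S2| = 46.4.
|(S1 ∩ S2) ∩ S3| = 7.7.
|(S1 ∩ S2) △ S3| = 46.4 + 48 − 15.4 = 79.00.

79.00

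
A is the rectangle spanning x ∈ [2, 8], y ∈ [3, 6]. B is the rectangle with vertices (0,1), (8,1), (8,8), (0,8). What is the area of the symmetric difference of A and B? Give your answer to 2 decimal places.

38.00

|A∩B|: x∈[2,8], y∈[3,6] → 6·3 = 18.
|A △ B| = |A| + |B| − 2·|A∩B| = 18 + 56 − 36 = 38.00.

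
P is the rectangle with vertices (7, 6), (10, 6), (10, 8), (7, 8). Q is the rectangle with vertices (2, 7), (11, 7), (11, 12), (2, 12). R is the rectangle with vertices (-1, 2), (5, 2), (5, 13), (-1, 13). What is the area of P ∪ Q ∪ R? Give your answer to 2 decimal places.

By inclusion–exclusion:
Individual areas: |P| = 6, |Q| = 45, |R| = 66.
|P∩Q|: x∈[7,10], y∈[7,8] → 3·1 = 3.
|P∩R| = 0 (no overlap).
|Q∩R|: x∈[2,5], y∈[7,12] → 3·5 = 15.
|P∩Q∩R| = 0.
|P ∪ Q ∪ R| = 117 − 18 + 0 = 99.00.

99.00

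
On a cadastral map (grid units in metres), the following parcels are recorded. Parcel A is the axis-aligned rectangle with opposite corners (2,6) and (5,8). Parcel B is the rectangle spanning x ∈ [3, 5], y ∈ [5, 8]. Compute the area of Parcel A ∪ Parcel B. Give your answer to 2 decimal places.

By inclusion–exclusion:
Individual areas: |Parcel A| = 6, |Parcel B| = 6.
|Parcel A∩Parcel B|: x∈[3,5], y∈[6,8] → 2·2 = 4.
|Parcel A ∪ Parcel B| = 12 − 4 = 8.00.

8.00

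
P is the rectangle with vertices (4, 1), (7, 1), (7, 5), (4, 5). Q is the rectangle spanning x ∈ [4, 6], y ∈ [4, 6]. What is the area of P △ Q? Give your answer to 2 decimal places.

12.00

|P∩Q|: x∈[4,6], y∈[4,5] → 2·1 = 2.
|P △ Q| = |P| + |Q| − 2·|P∩Q| = 12 + 4 − 4 = 12.00.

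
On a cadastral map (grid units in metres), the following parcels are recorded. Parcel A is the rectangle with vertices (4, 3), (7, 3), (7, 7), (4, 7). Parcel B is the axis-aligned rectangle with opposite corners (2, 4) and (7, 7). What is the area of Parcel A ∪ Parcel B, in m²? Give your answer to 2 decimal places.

By inclusion–exclusion:
Individual areas: |Parcel A| = 12, |Parcel B| = 15.
|Parcel A∩Parcel B|: x∈[4,7], y∈[4,7] → 3·3 = 9.
|Parcel A ∪ Parcel B| = 27 − 9 = 18.00.

18.00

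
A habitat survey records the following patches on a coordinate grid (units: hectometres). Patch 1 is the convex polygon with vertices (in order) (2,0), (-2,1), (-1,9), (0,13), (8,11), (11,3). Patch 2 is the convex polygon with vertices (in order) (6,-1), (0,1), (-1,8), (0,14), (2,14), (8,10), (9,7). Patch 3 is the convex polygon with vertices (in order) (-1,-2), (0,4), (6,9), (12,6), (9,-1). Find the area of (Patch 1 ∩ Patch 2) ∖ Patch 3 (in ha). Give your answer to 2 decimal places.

|Patch 1 ∩ Patch 2| = 95.3.
|(Patch 1 ∩ Patch 2) ∩ Patch 3| = 49.7962.
|(Patch 1 ∩ Patch 2) ∖ Patch 3| = 95.3 − 49.7962 = 45.50.

45.50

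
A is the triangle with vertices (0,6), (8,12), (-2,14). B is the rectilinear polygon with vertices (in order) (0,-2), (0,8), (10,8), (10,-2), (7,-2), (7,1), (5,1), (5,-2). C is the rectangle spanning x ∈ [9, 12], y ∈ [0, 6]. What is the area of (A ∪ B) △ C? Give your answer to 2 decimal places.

135.33

|A ∪ B| = 129.3333.
|(A ∪ B) ∩ C| = 6.
|(A ∪ B) △ C| = 129.3333 + 18 − 12 = 135.33.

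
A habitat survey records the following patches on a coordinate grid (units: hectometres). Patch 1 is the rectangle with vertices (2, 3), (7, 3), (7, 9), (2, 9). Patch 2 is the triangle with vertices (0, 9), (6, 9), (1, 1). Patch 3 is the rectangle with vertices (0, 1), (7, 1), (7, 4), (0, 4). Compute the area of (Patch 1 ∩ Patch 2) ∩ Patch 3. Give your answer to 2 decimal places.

0.56

The region (Patch 1 ∩ Patch 2) ∩ Patch 3 is the polygon with vertices (2.25,3), (2,3), (2,4), (2.875,4).
By the shoelace formula its area is 0.56.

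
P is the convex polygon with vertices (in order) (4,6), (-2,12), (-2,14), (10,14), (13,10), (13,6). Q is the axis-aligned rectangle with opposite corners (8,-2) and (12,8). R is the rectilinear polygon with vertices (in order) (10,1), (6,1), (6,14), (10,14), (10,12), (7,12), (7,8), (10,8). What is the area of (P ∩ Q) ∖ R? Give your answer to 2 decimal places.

4.00

|P ∩ Q| = 8.
|(P ∩ Q) ∩ R| = 4.
|(P ∩ Q) ∖ R| = 8 − 4 = 4.00.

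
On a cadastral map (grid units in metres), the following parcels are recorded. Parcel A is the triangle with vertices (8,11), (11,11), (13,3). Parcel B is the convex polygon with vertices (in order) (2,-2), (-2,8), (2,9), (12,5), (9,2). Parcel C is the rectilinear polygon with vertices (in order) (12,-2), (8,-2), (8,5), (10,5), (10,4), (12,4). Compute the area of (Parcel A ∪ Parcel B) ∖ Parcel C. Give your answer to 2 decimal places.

87.18

|Parcel A ∪ Parcel B| = 93.4641.
|(Parcel A ∪ Parcel B) ∩ Parcel C| = 6.2857.
|(Parcel A ∪ Parcel B) ∖ Parcel C| = 93.4641 − 6.2857 = 87.18.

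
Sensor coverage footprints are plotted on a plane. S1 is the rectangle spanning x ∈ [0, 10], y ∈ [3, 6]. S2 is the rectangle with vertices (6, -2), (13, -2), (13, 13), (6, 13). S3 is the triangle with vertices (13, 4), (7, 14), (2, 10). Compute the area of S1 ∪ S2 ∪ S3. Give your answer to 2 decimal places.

134.66

By inclusion–exclusion:
Individual areas: |S1| = 30, |S2| = 105, |S3| = 37.
|S1∩S2|: x∈[6,10], y∈[3,6] → 4·3 = 12.
|S1∩S3| = 0.1212.
|S2∩S3| = 25.3364.
|S1∩S2∩S3| = 0.1212.
|S1 ∪ S2 ∪ S3| = 172 − 37.4576 + 0.1212 = 134.66.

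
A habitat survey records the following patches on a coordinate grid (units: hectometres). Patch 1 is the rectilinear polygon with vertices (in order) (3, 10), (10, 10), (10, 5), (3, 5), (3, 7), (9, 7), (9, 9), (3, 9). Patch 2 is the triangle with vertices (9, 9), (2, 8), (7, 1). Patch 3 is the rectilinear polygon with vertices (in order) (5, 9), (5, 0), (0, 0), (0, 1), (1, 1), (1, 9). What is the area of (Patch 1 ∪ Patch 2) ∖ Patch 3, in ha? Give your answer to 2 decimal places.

|Patch 1 ∪ Patch 2| = 40.4143.
|(Patch 1 ∪ Patch 2) ∩ Patch 3| = 7.8571.
|(Patch 1 ∪ Patch 2) ∖ Patch 3| = 40.4143 − 7.8571 = 32.56.

32.56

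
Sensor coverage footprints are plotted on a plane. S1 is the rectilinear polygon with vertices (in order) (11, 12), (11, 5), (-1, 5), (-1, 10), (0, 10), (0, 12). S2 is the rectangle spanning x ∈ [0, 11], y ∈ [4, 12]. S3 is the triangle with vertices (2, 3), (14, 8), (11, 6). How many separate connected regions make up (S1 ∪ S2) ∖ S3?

2

(S1 ∪ S2) ∖ S3 splits into 2 disjoint pieces (area 6, area 83.925).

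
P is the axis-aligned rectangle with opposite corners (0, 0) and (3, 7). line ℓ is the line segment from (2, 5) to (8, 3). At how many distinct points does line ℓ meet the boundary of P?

The segment meets the boundary at (3,4.667).

1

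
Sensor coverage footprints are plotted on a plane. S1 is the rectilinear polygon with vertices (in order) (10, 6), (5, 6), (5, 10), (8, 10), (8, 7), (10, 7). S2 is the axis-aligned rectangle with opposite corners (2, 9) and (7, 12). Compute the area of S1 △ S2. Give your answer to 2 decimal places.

|S1| = 14, |S2| = 15, |S1∩S2| = 2.
|S1 △ S2| = |S1| + |S2| − 2·|S1∩S2| = 14 + 15 − 4 = 25.00.

25.00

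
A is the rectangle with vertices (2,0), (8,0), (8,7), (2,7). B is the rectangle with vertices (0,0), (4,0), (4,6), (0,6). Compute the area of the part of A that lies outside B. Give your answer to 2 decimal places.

|A∩B|: x∈[2,4], y∈[0,6] → 2·6 = 12.
|A| = 42.
|A ∖ B| = |A| − |A∩B| = 42 − 12 = 30.00.

30.00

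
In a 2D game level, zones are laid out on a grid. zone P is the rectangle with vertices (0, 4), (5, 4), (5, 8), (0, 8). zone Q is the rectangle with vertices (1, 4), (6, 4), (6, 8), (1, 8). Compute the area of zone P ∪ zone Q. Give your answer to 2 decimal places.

By inclusion–exclusion:
Individual areas: |zone P| = 20, |zone Q| = 20.
|zone P∩zone Q|: x∈[1,5], y∈[4,8] → 4·4 = 16.
|zone P ∪ zone Q| = 40 − 16 = 24.00.

24.00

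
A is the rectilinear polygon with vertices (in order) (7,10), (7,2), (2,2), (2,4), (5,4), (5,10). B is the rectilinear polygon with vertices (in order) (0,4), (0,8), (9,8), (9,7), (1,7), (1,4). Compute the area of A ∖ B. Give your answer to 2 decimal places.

|A| = 22, |A∩B| = 2.
|A ∖ B| = |A| − |A∩B| = 22 − 2 = 20.00.

20.00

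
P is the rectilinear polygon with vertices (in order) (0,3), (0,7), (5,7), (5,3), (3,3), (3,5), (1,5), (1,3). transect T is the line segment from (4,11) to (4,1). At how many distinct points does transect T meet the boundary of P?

The segment meets the boundary at (4,3), (4,7).

2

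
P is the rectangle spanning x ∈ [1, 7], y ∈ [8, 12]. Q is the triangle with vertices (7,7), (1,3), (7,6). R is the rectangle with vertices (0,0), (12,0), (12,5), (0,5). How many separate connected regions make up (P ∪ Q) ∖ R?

(P ∪ Q) ∖ R splits into 2 disjoint pieces (area 24, area 2).

2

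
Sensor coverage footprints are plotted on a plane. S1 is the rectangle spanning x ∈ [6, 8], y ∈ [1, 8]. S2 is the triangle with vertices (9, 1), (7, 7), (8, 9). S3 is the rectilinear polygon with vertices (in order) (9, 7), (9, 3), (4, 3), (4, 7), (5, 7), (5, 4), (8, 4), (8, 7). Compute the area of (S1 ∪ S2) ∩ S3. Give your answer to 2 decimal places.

|S1 ∪ S2| = 16.75.
|(S1 ∪ S2) ∩ S3| = 3.83.

3.83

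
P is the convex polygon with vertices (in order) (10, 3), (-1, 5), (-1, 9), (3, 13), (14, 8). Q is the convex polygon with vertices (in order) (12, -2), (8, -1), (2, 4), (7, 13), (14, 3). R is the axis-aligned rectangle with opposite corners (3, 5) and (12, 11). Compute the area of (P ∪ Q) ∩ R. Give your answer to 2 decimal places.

49.52

The region (P ∪ Q) ∩ R is the polygon with vertices (8.867,10.333), (12,8.909), (12,5), (3,5), (3,11), (8.4,11).
By the shoelace formula its area is 49.52.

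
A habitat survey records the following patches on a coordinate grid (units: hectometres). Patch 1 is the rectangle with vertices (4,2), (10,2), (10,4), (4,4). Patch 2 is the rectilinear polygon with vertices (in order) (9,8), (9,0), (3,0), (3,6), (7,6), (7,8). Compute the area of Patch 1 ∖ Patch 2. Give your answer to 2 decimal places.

|Patch 1| = 12, |Patch 1∩Patch 2| = 10.
|Patch 1 ∖ Patch 2| = |Patch 1| − |Patch 1∩Patch 2| = 12 − 10 = 2.00.

2.00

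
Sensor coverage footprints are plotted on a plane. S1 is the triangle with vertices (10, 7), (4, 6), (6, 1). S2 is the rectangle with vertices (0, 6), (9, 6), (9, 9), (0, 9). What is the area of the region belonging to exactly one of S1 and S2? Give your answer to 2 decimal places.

38.83

|S1| = 16, |S2| = 27, |S1∩S2| = 2.0833.
|S1 △ S2| = |S1| + |S2| − 2·|S1∩S2| = 16 + 27 − 4.1667 = 38.83.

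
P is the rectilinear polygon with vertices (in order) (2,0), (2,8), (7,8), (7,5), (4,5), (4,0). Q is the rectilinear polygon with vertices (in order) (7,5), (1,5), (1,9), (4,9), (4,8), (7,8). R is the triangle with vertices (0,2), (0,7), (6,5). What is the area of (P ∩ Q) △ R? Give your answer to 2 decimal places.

24.67

|P ∩ Q| = 15.
|(P ∩ Q) ∩ R| = 2.6667.
|(P ∩ Q) △ R| = 15 + 15 − 5.3333 = 24.67.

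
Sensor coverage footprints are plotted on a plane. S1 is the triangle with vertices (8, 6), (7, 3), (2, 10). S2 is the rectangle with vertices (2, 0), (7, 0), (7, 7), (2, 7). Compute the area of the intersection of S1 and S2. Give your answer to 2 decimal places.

5.63

The intersection is the polygon with vertices (4.143,7), (6.5,7), (7,6.667), (7,3).
By the shoelace formula its area is 5.63.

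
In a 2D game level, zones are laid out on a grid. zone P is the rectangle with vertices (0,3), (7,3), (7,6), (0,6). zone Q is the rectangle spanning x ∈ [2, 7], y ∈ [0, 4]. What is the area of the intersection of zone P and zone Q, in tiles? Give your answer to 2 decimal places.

|zone P∩zone Q|: x∈[2,7], y∈[3,4] → 5·1 = 5.

5.00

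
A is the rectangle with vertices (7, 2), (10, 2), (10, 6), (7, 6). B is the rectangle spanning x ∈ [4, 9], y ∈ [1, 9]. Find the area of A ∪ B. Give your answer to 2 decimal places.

44.00

By inclusion–exclusion:
Individual areas: |A| = 12, |B| = 40.
|A∩B|: x∈[7,9], y∈[2,6] → 2·4 = 8.
|A ∪ B| = 52 − 8 = 44.00.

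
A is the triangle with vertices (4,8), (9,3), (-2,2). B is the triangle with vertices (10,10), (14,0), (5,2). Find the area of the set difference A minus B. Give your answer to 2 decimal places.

|A| = 30, |A∩B| = 4.0538.
|A ∖ B| = |A| − |A∩B| = 30 − 4.0538 = 25.95.

25.95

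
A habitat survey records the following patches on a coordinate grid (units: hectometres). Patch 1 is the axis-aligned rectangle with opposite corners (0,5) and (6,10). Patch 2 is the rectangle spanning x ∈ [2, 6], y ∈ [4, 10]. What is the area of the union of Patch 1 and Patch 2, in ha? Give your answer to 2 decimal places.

By inclusion–exclusion:
Individual areas: |Patch 1| = 30, |Patch 2| = 24.
|Patch 1∩Patch 2|: x∈[2,6], y∈[5,10] → 4·5 = 20.
|Patch 1 ∪ Patch 2| = 54 − 20 = 34.00.

34.00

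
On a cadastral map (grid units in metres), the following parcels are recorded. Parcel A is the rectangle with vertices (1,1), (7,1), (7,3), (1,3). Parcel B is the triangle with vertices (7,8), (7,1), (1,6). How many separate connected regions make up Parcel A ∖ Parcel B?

1

Parcel A ∖ Parcel B is a single connected region.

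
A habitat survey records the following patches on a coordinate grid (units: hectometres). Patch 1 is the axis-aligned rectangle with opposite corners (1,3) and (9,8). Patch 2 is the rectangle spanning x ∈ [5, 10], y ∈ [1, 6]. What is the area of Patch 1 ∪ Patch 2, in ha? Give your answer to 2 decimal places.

53.00

By inclusion–exclusion:
Individual areas: |Patch 1| = 40, |Patch 2| = 25.
|Patch 1∩Patch 2|: x∈[5,9], y∈[3,6] → 4·3 = 12.
|Patch 1 ∪ Patch 2| = 65 − 12 = 53.00.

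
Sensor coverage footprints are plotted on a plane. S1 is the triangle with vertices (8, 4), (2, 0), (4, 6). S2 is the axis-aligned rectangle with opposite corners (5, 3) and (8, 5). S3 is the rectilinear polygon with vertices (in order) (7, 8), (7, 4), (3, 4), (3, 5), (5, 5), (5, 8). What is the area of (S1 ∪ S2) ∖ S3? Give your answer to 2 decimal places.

12.00

|S1 ∪ S2| = 15.75.
|(S1 ∪ S2) ∩ S3| = 3.75.
|(S1 ∪ S2) ∖ S3| = 15.75 − 3.75 = 12.00.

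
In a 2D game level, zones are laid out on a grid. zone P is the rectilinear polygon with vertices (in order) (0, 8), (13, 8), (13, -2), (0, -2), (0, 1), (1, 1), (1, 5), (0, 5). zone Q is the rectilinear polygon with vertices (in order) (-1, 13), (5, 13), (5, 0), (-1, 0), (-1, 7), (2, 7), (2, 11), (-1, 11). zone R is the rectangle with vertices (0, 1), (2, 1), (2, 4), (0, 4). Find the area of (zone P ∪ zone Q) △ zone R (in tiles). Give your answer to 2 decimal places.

|zone P ∪ zone Q| = 158.
|(zone P ∪ zone Q) ∩ zone R| = 6.
|(zone P ∪ zone Q) △ zone R| = 158 + 6 − 12 = 152.00.

152.00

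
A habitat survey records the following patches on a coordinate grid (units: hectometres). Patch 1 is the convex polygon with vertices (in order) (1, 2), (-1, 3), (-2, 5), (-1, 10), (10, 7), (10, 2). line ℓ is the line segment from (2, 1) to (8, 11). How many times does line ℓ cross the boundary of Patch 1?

The segment meets the boundary at (6.219,8.031), (2.6,2).

2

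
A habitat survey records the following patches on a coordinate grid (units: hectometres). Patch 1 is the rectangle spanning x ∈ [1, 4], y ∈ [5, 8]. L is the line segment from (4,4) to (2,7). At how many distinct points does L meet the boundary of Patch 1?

1

The segment meets the boundary at (3.333,5).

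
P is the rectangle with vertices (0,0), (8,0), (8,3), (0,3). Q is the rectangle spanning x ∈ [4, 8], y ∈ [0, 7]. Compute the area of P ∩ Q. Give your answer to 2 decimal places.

|P∩Q|: x∈[4,8], y∈[0,3] → 4·3 = 12.

12.00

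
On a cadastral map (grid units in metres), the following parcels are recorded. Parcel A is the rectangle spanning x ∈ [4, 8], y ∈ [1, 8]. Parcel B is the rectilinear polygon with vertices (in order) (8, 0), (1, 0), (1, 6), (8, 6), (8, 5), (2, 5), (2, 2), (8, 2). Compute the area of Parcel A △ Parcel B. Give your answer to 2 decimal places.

36.00

|Parcel A| = 28, |Parcel B| = 24, |Parcel A∩Parcel B| = 8.
|Parcel A △ Parcel B| = |Parcel A| + |Parcel B| − 2·|Parcel A∩Parcel B| = 28 + 24 − 16 = 36.00.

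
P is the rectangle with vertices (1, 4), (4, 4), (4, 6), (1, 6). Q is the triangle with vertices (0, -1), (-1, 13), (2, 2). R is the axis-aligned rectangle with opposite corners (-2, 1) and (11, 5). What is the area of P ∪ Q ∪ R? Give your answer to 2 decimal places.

By inclusion–exclusion:
Individual areas: |P| = 6, |Q| = 15.5, |R| = 52.
|P∩Q| = 0.3788.
|P∩R|: x∈[1,4], y∈[4,5] → 3·1 = 3.
|Q∩R| = 7.5823.
|P∩Q∩R| = 0.3182.
|P ∪ Q ∪ R| = 73.5 − 10.961 + 0.3182 = 62.86.

62.86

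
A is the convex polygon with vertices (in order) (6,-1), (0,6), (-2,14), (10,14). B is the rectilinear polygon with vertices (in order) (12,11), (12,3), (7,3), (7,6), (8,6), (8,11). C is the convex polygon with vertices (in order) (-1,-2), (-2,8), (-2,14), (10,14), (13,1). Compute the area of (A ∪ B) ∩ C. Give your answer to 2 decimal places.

|A ∪ B| = 137.9.
|(A ∪ B) ∩ C| = 134.07.

134.07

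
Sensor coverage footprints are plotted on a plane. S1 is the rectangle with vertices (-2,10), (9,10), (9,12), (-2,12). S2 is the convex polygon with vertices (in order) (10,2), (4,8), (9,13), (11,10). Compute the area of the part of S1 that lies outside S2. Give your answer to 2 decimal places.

|S1| = 22, |S1∩S2| = 4.
|S1 ∖ S2| = |S1| − |S1∩S2| = 22 − 4 = 18.00.

18.00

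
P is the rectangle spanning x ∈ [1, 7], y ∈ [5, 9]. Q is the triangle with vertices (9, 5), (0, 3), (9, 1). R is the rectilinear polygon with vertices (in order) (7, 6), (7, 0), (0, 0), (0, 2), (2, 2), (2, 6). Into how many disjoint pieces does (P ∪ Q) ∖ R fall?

3

(P ∪ Q) ∖ R splits into 3 disjoint pieces (area 19, area 7.1111, area 0.8889).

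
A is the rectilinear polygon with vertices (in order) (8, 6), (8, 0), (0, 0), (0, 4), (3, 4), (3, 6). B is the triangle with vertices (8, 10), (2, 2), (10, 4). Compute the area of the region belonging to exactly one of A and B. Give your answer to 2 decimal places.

41.00

|A| = 42, |B| = 26, |A∩B| = 13.5.
|A △ B| = |A| + |B| − 2·|A∩B| = 42 + 26 − 27 = 41.00.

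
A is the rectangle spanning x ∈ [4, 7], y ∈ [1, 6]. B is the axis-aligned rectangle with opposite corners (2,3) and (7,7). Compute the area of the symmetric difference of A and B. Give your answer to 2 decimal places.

17.00

|A∩B|: x∈[4,7], y∈[3,6] → 3·3 = 9.
|A △ B| = |A| + |B| − 2·|A∩B| = 15 + 20 − 18 = 17.00.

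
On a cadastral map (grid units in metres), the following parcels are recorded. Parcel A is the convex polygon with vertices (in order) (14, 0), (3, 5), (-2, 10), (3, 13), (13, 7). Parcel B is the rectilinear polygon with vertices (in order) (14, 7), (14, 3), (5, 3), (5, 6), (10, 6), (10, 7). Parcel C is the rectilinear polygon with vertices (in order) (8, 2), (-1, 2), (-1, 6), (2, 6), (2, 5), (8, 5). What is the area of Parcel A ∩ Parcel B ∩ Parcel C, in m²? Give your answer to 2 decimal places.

The intersection is the polygon with vertices (5,5), (8,5), (8,3), (7.4,3), (5,4.091).
By the shoelace formula its area is 4.69.

4.69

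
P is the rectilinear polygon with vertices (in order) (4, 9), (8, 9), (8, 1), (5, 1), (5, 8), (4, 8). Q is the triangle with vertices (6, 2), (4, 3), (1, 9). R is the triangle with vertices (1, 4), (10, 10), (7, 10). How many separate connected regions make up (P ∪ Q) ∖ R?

(P ∪ Q) ∖ R splits into 3 disjoint pieces (area 22.6891, area 1.0417, area 1.5).

3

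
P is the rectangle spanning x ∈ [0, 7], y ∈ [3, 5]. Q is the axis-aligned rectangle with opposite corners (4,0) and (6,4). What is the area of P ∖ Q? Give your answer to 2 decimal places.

12.00

|P∩Q|: x∈[4,6], y∈[3,4] → 2·1 = 2.
|P| = 14.
|P ∖ Q| = |P| − |P∩Q| = 14 − 2 = 12.00.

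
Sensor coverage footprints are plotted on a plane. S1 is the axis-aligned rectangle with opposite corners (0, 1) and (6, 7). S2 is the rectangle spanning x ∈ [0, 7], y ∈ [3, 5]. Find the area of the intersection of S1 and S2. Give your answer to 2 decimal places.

12.00

|S1∩S2|: x∈[0,6], y∈[3,5] → 6·2 = 12.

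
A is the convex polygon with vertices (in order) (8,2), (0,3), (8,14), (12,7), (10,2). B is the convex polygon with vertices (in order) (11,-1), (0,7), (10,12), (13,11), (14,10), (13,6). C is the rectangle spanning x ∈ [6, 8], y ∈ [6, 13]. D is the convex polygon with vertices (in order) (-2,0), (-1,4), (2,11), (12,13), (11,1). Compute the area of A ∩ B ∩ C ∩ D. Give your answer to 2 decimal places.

The intersection is the polygon with vertices (8,6), (6,6), (6,10), (8,11).
By the shoelace formula its area is 9.00.

9.00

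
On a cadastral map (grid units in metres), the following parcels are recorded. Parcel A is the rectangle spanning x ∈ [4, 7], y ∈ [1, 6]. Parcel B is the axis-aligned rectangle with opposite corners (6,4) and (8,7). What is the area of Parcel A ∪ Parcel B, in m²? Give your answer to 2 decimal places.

19.00

By inclusion–exclusion:
Individual areas: |Parcel A| = 15, |Parcel B| = 6.
|Parcel A∩Parcel B|: x∈[6,7], y∈[4,6] → 1·2 = 2.
|Parcel A ∪ Parcel B| = 21 − 2 = 19.00.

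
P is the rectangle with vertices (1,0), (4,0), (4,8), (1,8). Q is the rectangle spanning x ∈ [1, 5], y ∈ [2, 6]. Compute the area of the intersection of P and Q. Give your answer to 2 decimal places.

12.00

|P∩Q|: x∈[1,4], y∈[2,6] → 3·4 = 12.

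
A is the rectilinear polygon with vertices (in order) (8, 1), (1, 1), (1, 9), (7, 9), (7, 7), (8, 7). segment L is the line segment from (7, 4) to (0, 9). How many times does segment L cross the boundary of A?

1

The segment meets the boundary at (1,8.286).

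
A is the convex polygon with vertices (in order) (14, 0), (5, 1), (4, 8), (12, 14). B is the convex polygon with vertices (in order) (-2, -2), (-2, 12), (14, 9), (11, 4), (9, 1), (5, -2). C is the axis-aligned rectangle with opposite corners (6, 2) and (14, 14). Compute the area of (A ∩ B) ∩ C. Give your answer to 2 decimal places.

The region (A ∩ B) ∩ C is the polygon with vertices (7.067,10.3), (12.679,9.248), (12.961,7.269), (11,4), (9.667,2), (6,2), (6,9.5).
By the shoelace formula its area is 45.36.

45.36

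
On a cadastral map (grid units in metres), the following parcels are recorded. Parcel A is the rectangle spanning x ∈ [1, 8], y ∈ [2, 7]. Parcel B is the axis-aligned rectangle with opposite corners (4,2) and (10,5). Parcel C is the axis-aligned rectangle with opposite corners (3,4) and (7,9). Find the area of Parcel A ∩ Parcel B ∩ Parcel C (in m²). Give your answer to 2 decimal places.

3.00

The intersection is the polygon with vertices (4,5), (7,5), (7,4), (4,4).
By the shoelace formula its area is 3.00.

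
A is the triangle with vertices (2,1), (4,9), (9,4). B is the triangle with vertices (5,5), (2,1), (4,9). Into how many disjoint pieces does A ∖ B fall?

1

A ∖ B is a single connected region.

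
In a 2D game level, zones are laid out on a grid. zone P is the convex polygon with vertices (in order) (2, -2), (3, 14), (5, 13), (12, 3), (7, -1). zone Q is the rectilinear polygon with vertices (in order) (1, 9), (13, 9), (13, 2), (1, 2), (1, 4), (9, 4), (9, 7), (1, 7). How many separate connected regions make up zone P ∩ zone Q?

1

zone P ∩ zone Q is a single connected region.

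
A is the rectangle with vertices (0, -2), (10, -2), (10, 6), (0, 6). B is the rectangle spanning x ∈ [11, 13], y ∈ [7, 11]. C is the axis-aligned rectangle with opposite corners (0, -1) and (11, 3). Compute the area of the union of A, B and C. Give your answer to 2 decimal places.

By inclusion–exclusion:
Individual areas: |A| = 80, |B| = 8, |C| = 44.
|A∩B| = 0 (no overlap).
|A∩C|: x∈[0,10], y∈[-1,3] → 10·4 = 40.
|B∩C| = 0 (no overlap).
|A∩B∩C| = 0.
|A ∪ B ∪ C| = 132 − 40 + 0 = 92.00.

92.00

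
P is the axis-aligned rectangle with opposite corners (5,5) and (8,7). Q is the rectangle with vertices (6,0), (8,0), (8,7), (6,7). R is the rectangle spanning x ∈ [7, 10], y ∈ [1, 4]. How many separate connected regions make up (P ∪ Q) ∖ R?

(P ∪ Q) ∖ R is a single connected region.

1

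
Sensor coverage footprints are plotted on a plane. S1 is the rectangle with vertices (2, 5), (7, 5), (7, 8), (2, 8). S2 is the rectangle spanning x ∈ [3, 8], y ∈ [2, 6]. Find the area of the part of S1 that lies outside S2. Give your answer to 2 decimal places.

11.00

|S1∩S2|: x∈[3,7], y∈[5,6] → 4·1 = 4.
|S1| = 15.
|S1 ∖ S2| = |S1| − |S1∩S2| = 15 − 4 = 11.00.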